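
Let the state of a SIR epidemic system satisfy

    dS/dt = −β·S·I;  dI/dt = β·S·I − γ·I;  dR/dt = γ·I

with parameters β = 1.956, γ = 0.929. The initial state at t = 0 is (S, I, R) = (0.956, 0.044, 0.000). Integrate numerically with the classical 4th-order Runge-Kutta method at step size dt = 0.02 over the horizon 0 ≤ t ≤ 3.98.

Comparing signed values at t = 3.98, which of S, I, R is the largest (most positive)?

largest component: R

t=0.000: state=(0.956, 0.044, 0.000)
step 1 (dt=0.02): k1=(-0.082, 0.041, 0.041), k2=(-0.083, 0.042, 0.041), k3=(-0.083, 0.042, 0.041), k4=(-0.084, 0.042, 0.042); state += dt/6·(k1+2k2+2k3+k4)
t=0.020: state=(0.954, 0.045, 0.001)
t=0.040: state=(0.953, 0.046, 0.002)
t=0.060: state=(0.951, 0.047, 0.003)
continuing one RK4 step at a time; state shown every 10 steps (Δt=0.2):
t=0.200: state=(0.938, 0.053, 0.009)
t=0.400: state=(0.917, 0.063, 0.020)
t=0.600: state=(0.893, 0.075, 0.033)
t=0.800: state=(0.865, 0.088, 0.048)
t=1.000: state=(0.833, 0.101, 0.065)
t=1.200: state=(0.799, 0.116, 0.085)
t=1.400: state=(0.761, 0.131, 0.108)
t=1.600: state=(0.721, 0.145, 0.134)
t=1.800: state=(0.680, 0.158, 0.162)
t=2.000: state=(0.637, 0.170, 0.193)
t=2.200: state=(0.595, 0.180, 0.225)
t=2.400: state=(0.554, 0.187, 0.259)
t=2.600: state=(0.514, 0.191, 0.294)
t=2.800: state=(0.477, 0.193, 0.330)
t=3.000: state=(0.443, 0.192, 0.366)
t=3.200: state=(0.411, 0.188, 0.401)
t=3.400: state=(0.382, 0.182, 0.436)
t=3.600: state=(0.356, 0.175, 0.469)
t=3.800: state=(0.333, 0.166, 0.501)
t=3.980: state=(0.315, 0.158, 0.528)
compare at T: S=0.315, I=0.158, R=0.528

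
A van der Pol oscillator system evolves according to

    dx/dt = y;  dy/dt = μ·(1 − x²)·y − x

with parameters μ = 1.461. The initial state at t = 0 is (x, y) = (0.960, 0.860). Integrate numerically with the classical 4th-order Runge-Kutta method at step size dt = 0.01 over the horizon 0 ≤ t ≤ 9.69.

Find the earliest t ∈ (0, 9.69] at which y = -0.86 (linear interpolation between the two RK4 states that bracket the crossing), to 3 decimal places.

t = 1.494

t=0.000: state=(0.960, 0.860)
step 1 (dt=0.01): k1=(0.860, -0.861), k2=(0.856, -0.877), k3=(0.856, -0.877), k4=(0.851, -0.892); state += dt/6·(k1+2k2+2k3+k4)
t=0.010: state=(0.969, 0.851)
t=0.020: state=(0.977, 0.842)
t=0.030: state=(0.985, 0.833)
continuing one RK4 step at a time; state shown every 50 steps (Δt=0.5):
t=0.500: state=(1.238, 0.209)
t=1.000: state=(1.187, -0.374)
t=1.490: state=(0.890, -0.855)
next step: t=1.500: state=(0.881, -0.867) — y has crossed -0.86
linear interpolation between t=1.490 (-0.85524) and t=1.500 (-0.86681) → t≈1.494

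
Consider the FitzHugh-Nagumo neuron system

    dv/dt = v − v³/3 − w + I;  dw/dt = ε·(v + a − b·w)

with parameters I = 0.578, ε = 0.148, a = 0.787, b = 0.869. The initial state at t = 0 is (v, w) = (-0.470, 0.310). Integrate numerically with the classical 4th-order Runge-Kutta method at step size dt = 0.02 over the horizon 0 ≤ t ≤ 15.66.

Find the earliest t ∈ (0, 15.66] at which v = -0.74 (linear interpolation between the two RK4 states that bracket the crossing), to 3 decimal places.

t = 1.089

t=0.000: state=(-0.470, 0.310)
step 1 (dt=0.02): k1=(-0.167, 0.007), k2=(-0.169, 0.007), k3=(-0.169, 0.007), k4=(-0.170, 0.007); state += dt/6·(k1+2k2+2k3+k4)
t=0.020: state=(-0.473, 0.310)
t=0.040: state=(-0.477, 0.310)
t=0.060: state=(-0.480, 0.310)
continuing one RK4 step at a time; state shown every 50 steps (Δt=1):
t=1.000: state=(-0.711, 0.301)
t=1.080: state=(-0.737, 0.299)
next step: t=1.100: state=(-0.743, 0.298) — v has crossed -0.74
linear interpolation between t=1.080 (-0.73698) and t=1.100 (-0.74349) → t≈1.089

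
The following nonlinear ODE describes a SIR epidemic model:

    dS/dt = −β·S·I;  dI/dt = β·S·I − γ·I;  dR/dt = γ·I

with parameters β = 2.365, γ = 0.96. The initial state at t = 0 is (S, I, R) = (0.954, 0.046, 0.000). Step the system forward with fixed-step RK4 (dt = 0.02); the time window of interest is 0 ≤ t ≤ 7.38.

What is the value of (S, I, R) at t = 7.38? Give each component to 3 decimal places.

t=0.000: state=(0.954, 0.046, 0.000)
step 1 (dt=0.02): k1=(-0.104, 0.060, 0.044), k2=(-0.105, 0.060, 0.045), k3=(-0.105, 0.060, 0.045), k4=(-0.106, 0.061, 0.045); state += dt/6·(k1+2k2+2k3+k4)
t=0.020: state=(0.952, 0.047, 0.001)
t=0.040: state=(0.950, 0.048, 0.002)
t=0.060: state=(0.948, 0.050, 0.003)
continuing one RK4 step at a time; state shown every 25 steps (Δt=0.5):
t=0.500: state=(0.885, 0.085, 0.031)
t=1.000: state=(0.775, 0.140, 0.084)
t=1.500: state=(0.633, 0.200, 0.166)
t=2.000: state=(0.487, 0.240, 0.273)
t=2.500: state=(0.364, 0.245, 0.391)
t=3.000: state=(0.276, 0.221, 0.504)
t=3.500: state=(0.217, 0.182, 0.600)
t=4.000: state=(0.179, 0.142, 0.678)
t=4.500: state=(0.155, 0.107, 0.738)
t=5.000: state=(0.139, 0.079, 0.782)
t=5.500: state=(0.128, 0.057, 0.815)
t=6.000: state=(0.121, 0.041, 0.838)
t=6.500: state=(0.116, 0.029, 0.855)
t=7.000: state=(0.113, 0.021, 0.867)
t=7.380: state=(0.111, 0.016, 0.873)

(S, I, R) = (0.111, 0.016, 0.873)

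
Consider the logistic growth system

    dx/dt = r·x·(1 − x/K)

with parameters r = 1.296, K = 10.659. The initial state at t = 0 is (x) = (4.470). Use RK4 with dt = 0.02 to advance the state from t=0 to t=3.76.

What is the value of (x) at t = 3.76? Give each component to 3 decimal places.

t=0.000: state=(4.470)
step 1 (dt=0.02): k1=(3.364), k2=(3.371), k3=(3.371), k4=(3.377); state += dt/6·(k1+2k2+2k3+k4)
t=0.020: state=(4.537)
t=0.040: state=(4.605)
t=0.060: state=(4.673)
continuing one RK4 step at a time; state shown every 10 steps (Δt=0.2):
t=0.200: state=(5.153)
t=0.400: state=(5.842)
t=0.600: state=(6.514)
t=0.800: state=(7.149)
t=1.000: state=(7.730)
t=1.200: state=(8.248)
t=1.400: state=(8.697)
t=1.600: state=(9.079)
t=1.800: state=(9.397)
t=2.000: state=(9.658)
t=2.200: state=(9.870)
t=2.400: state=(10.039)
t=2.600: state=(10.174)
t=2.800: state=(10.281)
t=3.000: state=(10.365)
t=3.200: state=(10.431)
t=3.400: state=(10.482)
t=3.600: state=(10.522)
t=3.760: state=(10.547)

(x) = (10.547)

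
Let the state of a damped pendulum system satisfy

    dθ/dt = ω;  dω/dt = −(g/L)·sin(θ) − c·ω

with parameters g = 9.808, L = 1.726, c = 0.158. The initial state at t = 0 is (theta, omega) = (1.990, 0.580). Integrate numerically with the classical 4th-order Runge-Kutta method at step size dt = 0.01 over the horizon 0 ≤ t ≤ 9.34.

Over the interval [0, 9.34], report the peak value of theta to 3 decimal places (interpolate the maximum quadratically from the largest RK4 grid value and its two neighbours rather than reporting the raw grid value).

t=0.000: state=(1.990, 0.580)
step 1 (dt=0.01): k1=(0.580, -5.282), k2=(0.554, -5.271), k3=(0.554, -5.272), k4=(0.527, -5.261); state += dt/6·(k1+2k2+2k3+k4)
t=0.010: state=(1.996, 0.527)
t=0.020: state=(2.001, 0.475)
t=0.030: state=(2.005, 0.422)
continuing one RK4 step at a time; state shown every 50 steps (Δt=0.5):
t=0.500: state=(1.635, -2.016)
t=1.000: state=(0.061, -3.811)
t=1.500: state=(-1.448, -1.752)
t=2.000: state=(-1.601, 1.099)
t=2.500: state=(-0.426, 3.311)
t=3.000: state=(1.085, 2.108)
t=3.500: state=(1.434, -0.717)
t=4.000: state=(0.457, -2.914)
t=4.500: state=(-0.920, -1.991)
t=5.000: state=(-1.251, 0.692)
t=5.500: state=(-0.336, 2.656)
t=6.000: state=(0.871, 1.646)
t=6.500: state=(1.067, -0.877)
t=7.000: state=(0.145, -2.440)
t=7.500: state=(-0.866, -1.183)
t=8.000: state=(-0.866, 1.150)
t=8.500: state=(0.069, 2.175)
t=9.000: state=(0.854, 0.659)
t=9.340: state=(0.822, -0.826)
largest grid value and its neighbours: theta(0.100)=2.02190, theta(0.110)=2.02226, theta(0.120)=2.02210
parabola through these three points peaks at t≈0.112 with theta≈2.02226

max theta = 2.022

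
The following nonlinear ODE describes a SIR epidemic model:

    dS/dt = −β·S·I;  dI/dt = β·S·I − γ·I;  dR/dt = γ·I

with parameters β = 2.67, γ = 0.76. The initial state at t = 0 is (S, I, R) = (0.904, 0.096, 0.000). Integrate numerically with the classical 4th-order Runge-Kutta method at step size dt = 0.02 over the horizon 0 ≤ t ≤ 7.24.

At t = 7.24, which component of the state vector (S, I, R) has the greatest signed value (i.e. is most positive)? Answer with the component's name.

largest component: R

t=0.000: state=(0.904, 0.096, 0.000)
step 1 (dt=0.02): k1=(-0.232, 0.159, 0.073), k2=(-0.235, 0.161, 0.074), k3=(-0.235, 0.161, 0.074), k4=(-0.238, 0.163, 0.075); state += dt/6·(k1+2k2+2k3+k4)
t=0.020: state=(0.899, 0.099, 0.001)
t=0.040: state=(0.894, 0.103, 0.003)
t=0.060: state=(0.890, 0.106, 0.005)
continuing one RK4 step at a time; state shown every 25 steps (Δt=0.5):
t=0.500: state=(0.746, 0.199, 0.055)
t=1.000: state=(0.526, 0.320, 0.154)
t=1.500: state=(0.326, 0.384, 0.290)
t=2.000: state=(0.196, 0.369, 0.435)
t=2.500: state=(0.124, 0.311, 0.565)
t=3.000: state=(0.086, 0.244, 0.670)
t=3.500: state=(0.065, 0.184, 0.751)
t=4.000: state=(0.052, 0.136, 0.812)
t=4.500: state=(0.045, 0.099, 0.856)
t=5.000: state=(0.040, 0.072, 0.888)
t=5.500: state=(0.037, 0.052, 0.912)
t=6.000: state=(0.035, 0.037, 0.928)
t=6.500: state=(0.033, 0.026, 0.940)
t=7.000: state=(0.032, 0.019, 0.949)
t=7.240: state=(0.032, 0.016, 0.952)
compare at T: S=0.032, I=0.016, R=0.952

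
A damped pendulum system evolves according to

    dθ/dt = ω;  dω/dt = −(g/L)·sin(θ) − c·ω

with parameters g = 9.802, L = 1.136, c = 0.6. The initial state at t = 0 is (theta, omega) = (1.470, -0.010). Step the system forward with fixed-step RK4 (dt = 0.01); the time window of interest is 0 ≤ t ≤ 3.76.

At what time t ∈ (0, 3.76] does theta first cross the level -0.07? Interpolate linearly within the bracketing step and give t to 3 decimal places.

t = 0.685

t=0.000: state=(1.470, -0.010)
step 1 (dt=0.01): k1=(-0.010, -8.579), k2=(-0.053, -8.553), k3=(-0.053, -8.553), k4=(-0.096, -8.527); state += dt/6·(k1+2k2+2k3+k4)
t=0.010: state=(1.469, -0.096)
t=0.020: state=(1.468, -0.181)
t=0.030: state=(1.466, -0.265)
continuing one RK4 step at a time; state shown every 20 steps (Δt=0.2):
t=0.200: state=(1.304, -1.613)
t=0.400: state=(0.848, -2.861)
t=0.600: state=(0.210, -3.347)
t=0.680: state=(-0.054, -3.241)
next step: t=0.690: state=(-0.087, -3.216) — theta has crossed -0.07
linear interpolation between t=0.680 (-0.05436) and t=0.690 (-0.08665) → t≈0.685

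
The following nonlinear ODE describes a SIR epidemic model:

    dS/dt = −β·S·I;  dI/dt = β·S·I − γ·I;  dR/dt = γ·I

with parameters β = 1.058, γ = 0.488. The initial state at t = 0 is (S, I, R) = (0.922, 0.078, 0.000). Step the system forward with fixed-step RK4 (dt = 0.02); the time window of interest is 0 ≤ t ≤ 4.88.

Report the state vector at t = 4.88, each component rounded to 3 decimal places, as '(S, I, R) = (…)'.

t=0.000: state=(0.922, 0.078, 0.000)
step 1 (dt=0.02): k1=(-0.076, 0.038, 0.038), k2=(-0.076, 0.038, 0.038), k3=(-0.076, 0.038, 0.038), k4=(-0.077, 0.038, 0.038); state += dt/6·(k1+2k2+2k3+k4)
t=0.020: state=(0.920, 0.079, 0.001)
t=0.040: state=(0.919, 0.080, 0.002)
t=0.060: state=(0.917, 0.080, 0.002)
continuing one RK4 step at a time; state shown every 10 steps (Δt=0.2):
t=0.200: state=(0.906, 0.086, 0.008)
t=0.400: state=(0.889, 0.094, 0.017)
t=0.600: state=(0.871, 0.103, 0.026)
t=0.800: state=(0.851, 0.112, 0.037)
t=1.000: state=(0.830, 0.121, 0.048)
t=1.200: state=(0.809, 0.131, 0.061)
t=1.400: state=(0.786, 0.141, 0.074)
t=1.600: state=(0.762, 0.150, 0.088)
t=1.800: state=(0.737, 0.160, 0.103)
t=2.000: state=(0.712, 0.169, 0.119)
t=2.200: state=(0.687, 0.177, 0.136)
t=2.400: state=(0.661, 0.186, 0.154)
t=2.600: state=(0.635, 0.193, 0.172)
t=2.800: state=(0.609, 0.200, 0.191)
t=3.000: state=(0.583, 0.206, 0.211)
t=3.200: state=(0.558, 0.210, 0.231)
t=3.400: state=(0.534, 0.214, 0.252)
t=3.600: state=(0.510, 0.217, 0.273)
t=3.800: state=(0.487, 0.219, 0.295)
t=4.000: state=(0.465, 0.219, 0.316)
t=4.200: state=(0.444, 0.219, 0.337)
t=4.400: state=(0.424, 0.218, 0.359)
t=4.600: state=(0.405, 0.216, 0.380)
t=4.800: state=(0.387, 0.213, 0.401)
t=4.880: state=(0.380, 0.211, 0.409)

(S, I, R) = (0.380, 0.211, 0.409)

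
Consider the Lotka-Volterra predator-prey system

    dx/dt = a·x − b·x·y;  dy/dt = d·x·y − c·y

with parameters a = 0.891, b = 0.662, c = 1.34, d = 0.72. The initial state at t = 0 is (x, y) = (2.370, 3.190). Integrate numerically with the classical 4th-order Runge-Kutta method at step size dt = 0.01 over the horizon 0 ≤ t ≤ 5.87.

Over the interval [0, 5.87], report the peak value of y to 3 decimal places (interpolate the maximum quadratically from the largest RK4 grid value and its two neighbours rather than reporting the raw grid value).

max y = 3.300

t=0.000: state=(2.370, 3.190)
step 1 (dt=0.01): k1=(-2.893, 1.169), k2=(-2.885, 1.138), k3=(-2.885, 1.138), k4=(-2.876, 1.106); state += dt/6·(k1+2k2+2k3+k4)
t=0.010: state=(2.341, 3.201)
t=0.020: state=(2.312, 3.212)
t=0.030: state=(2.284, 3.222)
continuing one RK4 step at a time; state shown every 20 steps (Δt=0.2):
t=0.200: state=(1.838, 3.299)
t=0.400: state=(1.427, 3.188)
t=0.600: state=(1.136, 2.929)
t=0.800: state=(0.941, 2.599)
t=1.000: state=(0.816, 2.254)
t=1.200: state=(0.739, 1.928)
t=1.400: state=(0.698, 1.635)
t=1.600: state=(0.684, 1.381)
t=1.800: state=(0.691, 1.166)
t=2.000: state=(0.716, 0.987)
t=2.200: state=(0.758, 0.839)
t=2.400: state=(0.818, 0.719)
t=2.600: state=(0.895, 0.622)
t=2.800: state=(0.990, 0.545)
t=3.000: state=(1.105, 0.484)
t=3.200: state=(1.243, 0.439)
t=3.400: state=(1.405, 0.406)
t=3.600: state=(1.593, 0.385)
t=3.800: state=(1.811, 0.376)
t=4.000: state=(2.059, 0.380)
t=4.200: state=(2.337, 0.399)
t=4.400: state=(2.643, 0.436)
t=4.600: state=(2.970, 0.500)
t=4.800: state=(3.301, 0.601)
t=5.000: state=(3.609, 0.756)
t=5.200: state=(3.846, 0.990)
t=5.400: state=(3.947, 1.331)
t=5.600: state=(3.841, 1.788)
t=5.800: state=(3.498, 2.326)
t=5.870: state=(3.328, 2.516)
largest grid value and its neighbours: y(0.180)=3.29940, y(0.190)=3.29971, y(0.200)=3.29945
parabola through these three points peaks at t≈0.190 with y≈3.29971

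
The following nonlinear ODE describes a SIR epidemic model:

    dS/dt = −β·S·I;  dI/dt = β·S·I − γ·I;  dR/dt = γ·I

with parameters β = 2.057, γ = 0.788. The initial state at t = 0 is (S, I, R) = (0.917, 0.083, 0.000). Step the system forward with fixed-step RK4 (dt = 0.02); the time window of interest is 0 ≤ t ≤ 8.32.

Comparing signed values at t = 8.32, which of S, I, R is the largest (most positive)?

largest component: R

t=0.000: state=(0.917, 0.083, 0.000)
step 1 (dt=0.02): k1=(-0.157, 0.091, 0.065), k2=(-0.158, 0.092, 0.066), k3=(-0.158, 0.092, 0.066), k4=(-0.159, 0.093, 0.067); state += dt/6·(k1+2k2+2k3+k4)
t=0.020: state=(0.914, 0.085, 0.001)
t=0.040: state=(0.911, 0.087, 0.003)
t=0.060: state=(0.907, 0.089, 0.004)
continuing one RK4 step at a time; state shown every 25 steps (Δt=0.5):
t=0.500: state=(0.820, 0.137, 0.043)
t=1.000: state=(0.689, 0.201, 0.109)
t=1.500: state=(0.544, 0.256, 0.200)
t=2.000: state=(0.411, 0.282, 0.307)
t=2.500: state=(0.308, 0.274, 0.418)
t=3.000: state=(0.236, 0.244, 0.520)
t=3.500: state=(0.187, 0.204, 0.609)
t=4.000: state=(0.155, 0.164, 0.681)
t=4.500: state=(0.133, 0.128, 0.739)
t=5.000: state=(0.119, 0.098, 0.783)
t=5.500: state=(0.109, 0.074, 0.817)
t=6.000: state=(0.102, 0.056, 0.842)
t=6.500: state=(0.097, 0.042, 0.861)
t=7.000: state=(0.093, 0.031, 0.876)
t=7.500: state=(0.091, 0.023, 0.886)
t=8.000: state=(0.089, 0.017, 0.894)
t=8.320: state=(0.088, 0.014, 0.898)
compare at T: S=0.088, I=0.014, R=0.898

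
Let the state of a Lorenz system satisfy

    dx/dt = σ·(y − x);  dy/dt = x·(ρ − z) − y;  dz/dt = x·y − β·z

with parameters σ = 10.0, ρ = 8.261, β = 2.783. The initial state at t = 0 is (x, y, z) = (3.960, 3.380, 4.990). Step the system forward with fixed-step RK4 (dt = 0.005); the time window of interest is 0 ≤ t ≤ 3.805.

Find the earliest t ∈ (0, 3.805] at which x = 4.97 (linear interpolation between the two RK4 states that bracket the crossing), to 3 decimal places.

t = 0.290

t=0.000: state=(3.960, 3.380, 4.990)
step 1 (dt=0.005): k1=(-5.800, 9.573, -0.502), k2=(-5.416, 9.507, -0.453), k3=(-5.427, 9.510, -0.451), k4=(-5.053, 9.446, -0.401); state += dt/6·(k1+2k2+2k3+k4)
t=0.005: state=(3.933, 3.428, 4.988)
t=0.010: state=(3.909, 3.474, 4.986)
t=0.015: state=(3.889, 3.521, 4.985)
continuing one RK4 step at a time; state shown every 40 steps (Δt=0.2):
t=0.200: state=(4.423, 5.028, 5.542)
t=0.285: state=(4.942, 5.523, 6.261)
next step: t=0.290: state=(4.971, 5.544, 6.311) — x has crossed 4.97
linear interpolation between t=0.285 (4.94164) and t=0.290 (4.97052) → t≈0.290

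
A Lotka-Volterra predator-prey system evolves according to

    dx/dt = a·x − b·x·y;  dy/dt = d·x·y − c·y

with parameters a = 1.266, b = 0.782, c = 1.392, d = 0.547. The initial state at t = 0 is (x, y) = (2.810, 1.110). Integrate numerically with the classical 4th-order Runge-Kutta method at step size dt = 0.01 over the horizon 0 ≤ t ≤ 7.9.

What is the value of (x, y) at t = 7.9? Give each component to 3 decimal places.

t=0.000: state=(2.810, 1.110)
step 1 (dt=0.01): k1=(1.118, 0.161), k2=(1.119, 0.165), k3=(1.119, 0.165), k4=(1.119, 0.168); state += dt/6·(k1+2k2+2k3+k4)
t=0.010: state=(2.821, 1.112)
t=0.020: state=(2.832, 1.113)
t=0.030: state=(2.844, 1.115)
continuing one RK4 step at a time; state shown every 50 steps (Δt=0.5):
t=0.500: state=(3.334, 1.286)
t=1.000: state=(3.550, 1.662)
t=1.500: state=(3.189, 2.110)
t=2.000: state=(2.506, 2.294)
t=2.500: state=(1.980, 2.098)
t=3.000: state=(1.760, 1.733)
t=3.500: state=(1.803, 1.399)
t=4.000: state=(2.060, 1.178)
t=4.500: state=(2.501, 1.091)
t=5.000: state=(3.049, 1.161)
t=5.500: state=(3.487, 1.425)
t=6.000: state=(3.465, 1.864)
t=6.500: state=(2.902, 2.239)
t=7.000: state=(2.243, 2.248)
t=7.500: state=(1.849, 1.947)
t=7.900: state=(1.749, 1.649)

(x, y) = (1.749, 1.649)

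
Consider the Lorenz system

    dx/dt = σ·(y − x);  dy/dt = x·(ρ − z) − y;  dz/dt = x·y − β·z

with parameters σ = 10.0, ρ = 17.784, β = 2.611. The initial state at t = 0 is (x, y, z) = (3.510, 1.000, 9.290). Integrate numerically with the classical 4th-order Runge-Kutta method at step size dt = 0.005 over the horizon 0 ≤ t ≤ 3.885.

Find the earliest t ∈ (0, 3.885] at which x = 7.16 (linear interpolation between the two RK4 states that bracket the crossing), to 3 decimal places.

t=0.000: state=(3.510, 1.000, 9.290)
step 1 (dt=0.005): k1=(-25.100, 28.814, -20.746), k2=(-23.752, 28.388, -20.425), k3=(-23.797, 28.415, -20.427), k4=(-22.489, 28.008, -20.117); state += dt/6·(k1+2k2+2k3+k4)
t=0.005: state=(3.391, 1.142, 9.188)
t=0.010: state=(3.285, 1.280, 9.089)
t=0.015: state=(3.190, 1.415, 8.993)
continuing one RK4 step at a time; state shown every 40 steps (Δt=0.2):
t=0.200: state=(4.331, 6.580, 7.537)
t=0.295: state=(7.128, 10.673, 10.100)
next step: t=0.300: state=(7.307, 10.892, 10.356) — x has crossed 7.16
linear interpolation between t=0.295 (7.12822) and t=0.300 (7.30651) → t≈0.296

t = 0.296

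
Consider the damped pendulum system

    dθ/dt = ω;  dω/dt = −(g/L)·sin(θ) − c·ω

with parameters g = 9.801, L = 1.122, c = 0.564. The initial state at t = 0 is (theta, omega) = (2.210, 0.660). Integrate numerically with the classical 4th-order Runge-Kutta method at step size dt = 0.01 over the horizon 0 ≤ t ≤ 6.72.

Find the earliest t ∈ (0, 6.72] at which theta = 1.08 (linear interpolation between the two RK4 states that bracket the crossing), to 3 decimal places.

t=0.000: state=(2.210, 0.660)
step 1 (dt=0.01): k1=(0.660, -7.383), k2=(0.623, -7.345), k3=(0.623, -7.346), k4=(0.587, -7.309); state += dt/6·(k1+2k2+2k3+k4)
t=0.010: state=(2.216, 0.587)
t=0.020: state=(2.222, 0.514)
t=0.030: state=(2.227, 0.442)
continuing one RK4 step at a time; state shown every 25 steps (Δt=0.25):
t=0.250: state=(2.158, -1.051)
t=0.500: state=(1.681, -2.786)
t=0.670: state=(1.108, -3.909)
next step: t=0.680: state=(1.069, -3.965) — theta has crossed 1.08
linear interpolation between t=0.670 (1.10800) and t=0.680 (1.06863) → t≈0.677

t = 0.677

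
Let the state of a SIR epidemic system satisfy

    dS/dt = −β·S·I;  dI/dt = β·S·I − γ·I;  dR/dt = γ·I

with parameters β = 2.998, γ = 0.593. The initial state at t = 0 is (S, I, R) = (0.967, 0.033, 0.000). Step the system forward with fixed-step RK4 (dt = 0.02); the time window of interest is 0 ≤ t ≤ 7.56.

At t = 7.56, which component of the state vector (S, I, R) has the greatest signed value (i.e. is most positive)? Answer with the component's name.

largest component: R

t=0.000: state=(0.967, 0.033, 0.000)
step 1 (dt=0.02): k1=(-0.096, 0.076, 0.020), k2=(-0.098, 0.078, 0.020), k3=(-0.098, 0.078, 0.020), k4=(-0.100, 0.079, 0.020); state += dt/6·(k1+2k2+2k3+k4)
t=0.020: state=(0.965, 0.035, 0.000)
t=0.040: state=(0.963, 0.036, 0.001)
t=0.060: state=(0.961, 0.038, 0.001)
continuing one RK4 step at a time; state shown every 25 steps (Δt=0.5):
t=0.500: state=(0.883, 0.099, 0.018)
t=1.000: state=(0.690, 0.243, 0.067)
t=1.500: state=(0.419, 0.416, 0.166)
t=2.000: state=(0.209, 0.488, 0.303)
t=2.500: state=(0.102, 0.453, 0.444)
t=3.000: state=(0.055, 0.377, 0.568)
t=3.500: state=(0.033, 0.299, 0.668)
t=4.000: state=(0.022, 0.232, 0.746)
t=4.500: state=(0.016, 0.177, 0.806)
t=5.000: state=(0.013, 0.135, 0.852)
t=5.500: state=(0.011, 0.102, 0.887)
t=6.000: state=(0.010, 0.077, 0.914)
t=6.500: state=(0.009, 0.058, 0.933)
t=7.000: state=(0.008, 0.044, 0.948)
t=7.500: state=(0.008, 0.033, 0.960)
t=7.560: state=(0.008, 0.032, 0.961)
compare at T: S=0.008, I=0.032, R=0.961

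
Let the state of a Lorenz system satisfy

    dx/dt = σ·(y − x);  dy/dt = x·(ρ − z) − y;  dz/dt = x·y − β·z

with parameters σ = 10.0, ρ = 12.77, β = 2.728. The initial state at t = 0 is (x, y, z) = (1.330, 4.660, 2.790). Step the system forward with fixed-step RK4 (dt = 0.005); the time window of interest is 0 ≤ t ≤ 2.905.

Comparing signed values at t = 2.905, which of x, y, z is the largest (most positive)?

t=0.000: state=(1.330, 4.660, 2.790)
step 1 (dt=0.005): k1=(33.300, 8.613, -1.413), k2=(32.683, 9.428, -0.985), k3=(32.719, 9.409, -0.993), k4=(32.135, 10.206, -0.567); state += dt/6·(k1+2k2+2k3+k4)
t=0.005: state=(1.494, 4.707, 2.785)
t=0.010: state=(1.652, 4.762, 2.784)
t=0.015: state=(1.805, 4.824, 2.788)
continuing one RK4 step at a time; state shown every 20 steps (Δt=0.1):
t=0.100: state=(4.104, 6.788, 3.549)
t=0.200: state=(7.047, 10.174, 6.970)
t=0.300: state=(9.652, 11.147, 13.634)
t=0.400: state=(9.147, 6.688, 18.173)
t=0.500: state=(5.849, 2.415, 16.683)
t=0.600: state=(3.118, 1.201, 13.323)
t=0.700: state=(1.907, 1.285, 10.390)
t=0.800: state=(1.671, 1.748, 8.136)
t=0.900: state=(1.985, 2.525, 6.529)
t=1.000: state=(2.762, 3.797, 5.623)
t=1.100: state=(4.100, 5.758, 5.720)
t=1.200: state=(6.049, 8.215, 7.516)
t=1.300: state=(8.074, 9.667, 11.483)
t=1.400: state=(8.627, 7.966, 15.517)
t=1.500: state=(6.969, 4.661, 16.141)
t=1.600: state=(4.736, 2.831, 14.105)
t=1.700: state=(3.362, 2.512, 11.627)
t=1.800: state=(2.950, 2.923, 9.573)
t=1.900: state=(3.231, 3.797, 8.180)
t=2.000: state=(4.057, 5.136, 7.648)
t=2.100: state=(5.353, 6.825, 8.309)
t=2.200: state=(6.833, 8.186, 10.429)
t=2.300: state=(7.726, 8.002, 13.279)
t=2.400: state=(7.272, 6.165, 14.855)
t=2.500: state=(5.861, 4.352, 14.286)
t=2.600: state=(4.567, 3.574, 12.618)
t=2.700: state=(3.931, 3.642, 10.905)
t=2.800: state=(3.947, 4.243, 9.636)
t=2.900: state=(4.480, 5.229, 9.073)
t=2.905: state=(4.518, 5.286, 9.068)
compare at T: x=4.518, y=5.286, z=9.068

largest component: z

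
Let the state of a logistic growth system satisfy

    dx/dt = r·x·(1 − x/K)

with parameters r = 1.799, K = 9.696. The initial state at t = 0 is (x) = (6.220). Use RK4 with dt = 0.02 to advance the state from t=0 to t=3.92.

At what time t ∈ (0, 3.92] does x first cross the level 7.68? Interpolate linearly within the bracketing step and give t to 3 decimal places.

t=0.000: state=(6.220)
step 1 (dt=0.02): k1=(4.012), k2=(3.991), k3=(3.991), k4=(3.970); state += dt/6·(k1+2k2+2k3+k4)
t=0.020: state=(6.300)
t=0.040: state=(6.379)
t=0.060: state=(6.457)
continuing one RK4 step at a time; state shown every 10 steps (Δt=0.2):
t=0.200: state=(6.976)
t=0.400: state=(7.622)
t=0.420: state=(7.680)
next step: t=0.440: state=(7.737) — x has crossed 7.68
linear interpolation between t=0.420 (7.67994) and t=0.440 (7.73679) → t≈0.420

t = 0.420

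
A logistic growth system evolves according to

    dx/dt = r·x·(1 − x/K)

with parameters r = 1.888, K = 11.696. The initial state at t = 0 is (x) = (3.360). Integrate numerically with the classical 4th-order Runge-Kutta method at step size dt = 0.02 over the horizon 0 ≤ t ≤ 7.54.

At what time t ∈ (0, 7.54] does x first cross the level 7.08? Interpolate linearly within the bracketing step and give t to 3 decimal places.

t=0.000: state=(3.360)
step 1 (dt=0.02): k1=(4.521), k2=(4.557), k3=(4.558), k4=(4.593); state += dt/6·(k1+2k2+2k3+k4)
t=0.020: state=(3.451)
t=0.040: state=(3.544)
t=0.060: state=(3.638)
continuing one RK4 step at a time; state shown every 25 steps (Δt=0.5):
t=0.500: state=(5.951)
t=0.700: state=(7.039)
next step: t=0.720: state=(7.144) — x has crossed 7.08
linear interpolation between t=0.700 (7.03862) and t=0.720 (7.14403) → t≈0.708

t = 0.708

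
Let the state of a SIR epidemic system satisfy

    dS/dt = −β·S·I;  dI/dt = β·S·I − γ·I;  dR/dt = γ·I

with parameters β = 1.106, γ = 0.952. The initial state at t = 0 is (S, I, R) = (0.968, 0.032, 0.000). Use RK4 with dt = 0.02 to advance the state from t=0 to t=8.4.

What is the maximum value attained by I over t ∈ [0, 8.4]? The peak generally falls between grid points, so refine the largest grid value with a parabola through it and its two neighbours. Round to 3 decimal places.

max I = 0.038

t=0.000: state=(0.968, 0.032, 0.000)
step 1 (dt=0.02): k1=(-0.034, 0.004, 0.030), k2=(-0.034, 0.004, 0.031), k3=(-0.034, 0.004, 0.031), k4=(-0.034, 0.004, 0.031); state += dt/6·(k1+2k2+2k3+k4)
t=0.020: state=(0.967, 0.032, 0.001)
t=0.040: state=(0.967, 0.032, 0.001)
t=0.060: state=(0.966, 0.032, 0.002)
continuing one RK4 step at a time; state shown every 25 steps (Δt=0.5):
t=0.500: state=(0.951, 0.034, 0.016)
t=1.000: state=(0.933, 0.035, 0.032)
t=1.500: state=(0.914, 0.037, 0.049)
t=2.000: state=(0.896, 0.037, 0.067)
t=2.500: state=(0.877, 0.038, 0.085)
t=3.000: state=(0.859, 0.038, 0.103)
t=3.500: state=(0.841, 0.038, 0.121)
t=4.000: state=(0.824, 0.037, 0.139)
t=4.500: state=(0.807, 0.036, 0.157)
t=5.000: state=(0.791, 0.035, 0.174)
t=5.500: state=(0.776, 0.034, 0.190)
t=6.000: state=(0.762, 0.032, 0.206)
t=6.500: state=(0.749, 0.030, 0.221)
t=7.000: state=(0.737, 0.028, 0.235)
t=7.500: state=(0.726, 0.026, 0.248)
t=8.000: state=(0.716, 0.024, 0.260)
t=8.400: state=(0.708, 0.023, 0.269)
largest grid value and its neighbours: I(2.920)=0.03817, I(2.940)=0.03817, I(2.960)=0.03817
parabola through these three points peaks at t≈2.946 with I≈0.03817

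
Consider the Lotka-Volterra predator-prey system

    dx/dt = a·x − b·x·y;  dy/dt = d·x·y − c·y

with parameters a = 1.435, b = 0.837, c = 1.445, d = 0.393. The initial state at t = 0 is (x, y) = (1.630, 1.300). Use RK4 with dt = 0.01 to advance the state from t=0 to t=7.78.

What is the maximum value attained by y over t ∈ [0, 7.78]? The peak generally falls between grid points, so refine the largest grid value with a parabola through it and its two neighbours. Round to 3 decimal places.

max y = 3.383

t=0.000: state=(1.630, 1.300)
step 1 (dt=0.01): k1=(0.565, -1.046), k2=(0.574, -1.040), k3=(0.574, -1.040), k4=(0.582, -1.034); state += dt/6·(k1+2k2+2k3+k4)
t=0.010: state=(1.636, 1.290)
t=0.020: state=(1.642, 1.279)
t=0.030: state=(1.648, 1.269)
continuing one RK4 step at a time; state shown every 50 steps (Δt=0.5):
t=0.500: state=(2.123, 0.906)
t=1.000: state=(3.111, 0.729)
t=1.500: state=(4.711, 0.756)
t=2.000: state=(6.630, 1.122)
t=2.500: state=(6.998, 2.186)
t=3.000: state=(4.365, 3.328)
t=3.500: state=(2.269, 3.011)
t=4.000: state=(1.594, 2.103)
t=4.500: state=(1.591, 1.386)
t=5.000: state=(2.016, 0.952)
t=5.500: state=(2.917, 0.744)
t=6.000: state=(4.420, 0.735)
t=6.500: state=(6.357, 1.028)
t=7.000: state=(7.166, 1.968)
t=7.500: state=(4.840, 3.234)
t=7.780: state=(3.302, 3.363)
largest grid value and its neighbours: y(7.690)=3.38250, y(7.700)=3.38303, y(7.710)=3.38287
parabola through these three points peaks at t≈7.703 with y≈3.38305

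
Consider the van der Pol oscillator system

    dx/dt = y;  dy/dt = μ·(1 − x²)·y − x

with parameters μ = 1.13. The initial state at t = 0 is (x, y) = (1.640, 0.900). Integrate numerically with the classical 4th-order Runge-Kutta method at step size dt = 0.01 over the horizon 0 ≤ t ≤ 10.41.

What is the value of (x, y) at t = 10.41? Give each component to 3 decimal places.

(x, y) = (-1.964, 0.334)

t=0.000: state=(1.640, 0.900)
step 1 (dt=0.01): k1=(0.900, -3.358), k2=(0.883, -3.346), k3=(0.883, -3.345), k4=(0.867, -3.332); state += dt/6·(k1+2k2+2k3+k4)
t=0.010: state=(1.649, 0.867)
t=0.020: state=(1.657, 0.833)
t=0.030: state=(1.666, 0.801)
continuing one RK4 step at a time; state shown every 50 steps (Δt=0.5):
t=0.500: state=(1.760, -0.229)
t=1.000: state=(1.534, -0.623)
t=1.500: state=(1.147, -0.946)
t=2.000: state=(0.542, -1.556)
t=2.500: state=(-0.508, -2.665)
t=3.000: state=(-1.732, -1.556)
t=3.500: state=(-1.996, 0.150)
t=4.000: state=(-1.803, 0.539)
t=4.500: state=(-1.483, 0.746)
t=5.000: state=(-1.036, 1.079)
t=5.500: state=(-0.336, 1.824)
t=6.000: state=(0.861, 2.813)
t=6.500: state=(1.898, 0.916)
t=7.000: state=(1.973, -0.308)
t=7.500: state=(1.737, -0.590)
t=8.000: state=(1.391, -0.807)
t=8.500: state=(0.901, -1.203)
t=9.000: state=(0.104, -2.099)
t=9.500: state=(-1.189, -2.670)
t=10.000: state=(-1.977, -0.440)
t=10.410: state=(-1.964, 0.334)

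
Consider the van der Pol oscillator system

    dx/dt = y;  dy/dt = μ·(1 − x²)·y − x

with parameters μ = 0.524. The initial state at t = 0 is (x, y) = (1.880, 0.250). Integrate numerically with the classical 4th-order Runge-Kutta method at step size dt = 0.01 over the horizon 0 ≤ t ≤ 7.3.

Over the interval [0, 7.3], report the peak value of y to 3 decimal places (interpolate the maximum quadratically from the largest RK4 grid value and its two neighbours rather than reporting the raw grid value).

t=0.000: state=(1.880, 0.250)
step 1 (dt=0.01): k1=(0.250, -2.212), k2=(0.239, -2.199), k3=(0.239, -2.199), k4=(0.228, -2.186); state += dt/6·(k1+2k2+2k3+k4)
t=0.010: state=(1.882, 0.228)
t=0.020: state=(1.885, 0.206)
t=0.030: state=(1.887, 0.185)
continuing one RK4 step at a time; state shown every 25 steps (Δt=0.25):
t=0.250: state=(1.880, -0.223)
t=0.500: state=(1.780, -0.559)
t=0.750: state=(1.607, -0.814)
t=1.000: state=(1.376, -1.039)
t=1.250: state=(1.087, -1.269)
t=1.500: state=(0.739, -1.527)
t=1.750: state=(0.321, -1.815)
t=2.000: state=(-0.168, -2.085)
t=2.250: state=(-0.709, -2.199)
t=2.500: state=(-1.237, -1.962)
t=2.750: state=(-1.658, -1.353)
t=3.000: state=(-1.904, -0.623)
t=3.250: state=(-1.981, -0.023)
t=3.500: state=(-1.931, 0.395)
t=3.750: state=(-1.794, 0.685)
t=4.000: state=(-1.594, 0.913)
t=4.250: state=(-1.339, 1.126)
t=4.500: state=(-1.029, 1.357)
t=4.750: state=(-0.658, 1.623)
t=5.000: state=(-0.215, 1.917)
t=5.250: state=(0.298, 2.171)
t=5.500: state=(0.853, 2.214)
t=5.750: state=(1.372, 1.864)
t=6.000: state=(1.756, 1.176)
t=6.250: state=(1.957, 0.450)
t=6.500: state=(1.996, -0.106)
t=6.750: state=(1.919, -0.483)
t=7.000: state=(1.763, -0.750)
t=7.250: state=(1.548, -0.968)
t=7.300: state=(1.498, -1.010)
largest grid value and its neighbours: y(5.400)=2.23637, y(5.410)=2.23686, y(5.420)=2.23679
parabola through these three points peaks at t≈5.414 with y≈2.23690

max y = 2.237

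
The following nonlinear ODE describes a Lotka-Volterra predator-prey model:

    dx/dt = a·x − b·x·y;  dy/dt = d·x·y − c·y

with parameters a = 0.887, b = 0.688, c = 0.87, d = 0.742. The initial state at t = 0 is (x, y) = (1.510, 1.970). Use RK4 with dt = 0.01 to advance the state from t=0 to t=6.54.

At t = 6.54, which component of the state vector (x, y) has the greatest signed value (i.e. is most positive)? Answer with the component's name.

largest component: x

t=0.000: state=(1.510, 1.970)
step 1 (dt=0.01): k1=(-0.707, 0.493), k2=(-0.708, 0.489), k3=(-0.708, 0.489), k4=(-0.709, 0.484); state += dt/6·(k1+2k2+2k3+k4)
t=0.010: state=(1.503, 1.975)
t=0.020: state=(1.496, 1.980)
t=0.030: state=(1.489, 1.984)
continuing one RK4 step at a time; state shown every 25 steps (Δt=0.25):
t=0.250: state=(1.331, 2.063)
t=0.500: state=(1.162, 2.091)
t=0.750: state=(1.014, 2.057)
t=1.000: state=(0.894, 1.975)
t=1.250: state=(0.803, 1.859)
t=1.500: state=(0.736, 1.724)
t=1.750: state=(0.691, 1.583)
t=2.000: state=(0.665, 1.444)
t=2.250: state=(0.655, 1.313)
t=2.500: state=(0.659, 1.193)
t=2.750: state=(0.677, 1.086)
t=3.000: state=(0.707, 0.993)
t=3.250: state=(0.749, 0.914)
t=3.500: state=(0.803, 0.849)
t=3.750: state=(0.870, 0.798)
t=4.000: state=(0.950, 0.760)
t=4.250: state=(1.043, 0.735)
t=4.500: state=(1.149, 0.725)
t=4.750: state=(1.266, 0.729)
t=5.000: state=(1.392, 0.751)
t=5.250: state=(1.522, 0.791)
t=5.500: state=(1.649, 0.855)
t=5.750: state=(1.764, 0.944)
t=6.000: state=(1.854, 1.063)
t=6.250: state=(1.904, 1.213)
t=6.500: state=(1.901, 1.390)
t=6.540: state=(1.895, 1.420)
compare at T: x=1.895, y=1.420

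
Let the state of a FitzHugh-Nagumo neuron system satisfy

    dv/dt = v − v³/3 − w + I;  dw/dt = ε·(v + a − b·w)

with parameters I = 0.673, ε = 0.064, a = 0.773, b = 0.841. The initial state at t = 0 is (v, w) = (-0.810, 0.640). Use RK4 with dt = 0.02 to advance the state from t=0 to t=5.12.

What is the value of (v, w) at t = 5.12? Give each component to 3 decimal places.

t=0.000: state=(-0.810, 0.640)
step 1 (dt=0.02): k1=(-0.600, -0.037), k2=(-0.602, -0.037), k3=(-0.602, -0.037), k4=(-0.603, -0.038); state += dt/6·(k1+2k2+2k3+k4)
t=0.020: state=(-0.822, 0.639)
t=0.040: state=(-0.834, 0.638)
t=0.060: state=(-0.846, 0.638)
continuing one RK4 step at a time; state shown every 10 steps (Δt=0.2):
t=0.200: state=(-0.933, 0.632)
t=0.400: state=(-1.056, 0.622)
t=0.600: state=(-1.175, 0.611)
t=0.800: state=(-1.284, 0.599)
t=1.000: state=(-1.376, 0.585)
t=1.200: state=(-1.451, 0.571)
t=1.400: state=(-1.509, 0.556)
t=1.600: state=(-1.551, 0.540)
t=1.800: state=(-1.580, 0.524)
t=2.000: state=(-1.598, 0.508)
t=2.200: state=(-1.609, 0.492)
t=2.400: state=(-1.615, 0.476)
t=2.600: state=(-1.616, 0.460)
t=2.800: state=(-1.614, 0.445)
t=3.000: state=(-1.610, 0.429)
t=3.200: state=(-1.604, 0.414)
t=3.400: state=(-1.598, 0.399)
t=3.600: state=(-1.590, 0.384)
t=3.800: state=(-1.582, 0.370)
t=4.000: state=(-1.574, 0.356)
t=4.200: state=(-1.565, 0.342)
t=4.400: state=(-1.556, 0.328)
t=4.600: state=(-1.547, 0.315)
t=4.800: state=(-1.538, 0.302)
t=5.000: state=(-1.529, 0.289)
t=5.120: state=(-1.523, 0.281)

(v, w) = (-1.523, 0.281)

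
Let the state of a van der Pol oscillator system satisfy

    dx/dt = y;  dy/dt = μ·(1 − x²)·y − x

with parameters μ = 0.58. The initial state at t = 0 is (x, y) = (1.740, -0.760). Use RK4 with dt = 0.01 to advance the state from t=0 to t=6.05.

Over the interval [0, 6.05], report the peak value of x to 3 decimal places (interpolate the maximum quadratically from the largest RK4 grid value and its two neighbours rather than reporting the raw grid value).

max x = 2.003

t=0.000: state=(1.740, -0.760)
step 1 (dt=0.01): k1=(-0.760, -0.846), k2=(-0.764, -0.843), k3=(-0.764, -0.843), k4=(-0.768, -0.841); state += dt/6·(k1+2k2+2k3+k4)
t=0.010: state=(1.732, -0.768)
t=0.020: state=(1.725, -0.777)
t=0.030: state=(1.717, -0.785)
continuing one RK4 step at a time; state shown every 20 steps (Δt=0.2):
t=0.200: state=(1.572, -0.921)
t=0.400: state=(1.372, -1.081)
t=0.600: state=(1.138, -1.254)
t=0.800: state=(0.868, -1.453)
t=1.000: state=(0.555, -1.684)
t=1.200: state=(0.193, -1.938)
t=1.400: state=(-0.219, -2.172)
t=1.600: state=(-0.668, -2.289)
t=1.800: state=(-1.118, -2.158)
t=2.000: state=(-1.511, -1.725)
t=2.200: state=(-1.795, -1.105)
t=2.400: state=(-1.954, -0.497)
t=2.600: state=(-2.003, -0.017)
t=2.800: state=(-1.970, 0.325)
t=3.000: state=(-1.879, 0.569)
t=3.200: state=(-1.746, 0.755)
t=3.400: state=(-1.579, 0.917)
t=3.600: state=(-1.380, 1.076)
t=3.800: state=(-1.148, 1.248)
t=4.000: state=(-0.879, 1.446)
t=4.200: state=(-0.567, 1.677)
t=4.400: state=(-0.206, 1.930)
t=4.600: state=(0.204, 2.166)
t=4.800: state=(0.653, 2.289)
t=5.000: state=(1.103, 2.168)
t=5.200: state=(1.499, 1.744)
t=5.400: state=(1.788, 1.127)
t=5.600: state=(1.951, 0.516)
t=5.800: state=(2.003, 0.031)
t=6.000: state=(1.972, -0.316)
t=6.050: state=(1.955, -0.385)
largest grid value and its neighbours: x(5.810)=2.00321, x(5.820)=2.00321, x(5.830)=2.00302
parabola through these three points peaks at t≈5.815 with x≈2.00324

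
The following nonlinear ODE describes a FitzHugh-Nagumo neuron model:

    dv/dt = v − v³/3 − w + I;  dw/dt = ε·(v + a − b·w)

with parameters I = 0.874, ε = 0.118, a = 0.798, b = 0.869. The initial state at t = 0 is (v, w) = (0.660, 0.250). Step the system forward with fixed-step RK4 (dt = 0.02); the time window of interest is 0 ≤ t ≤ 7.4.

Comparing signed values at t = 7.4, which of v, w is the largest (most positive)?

t=0.000: state=(0.660, 0.250)
step 1 (dt=0.02): k1=(1.188, 0.146), k2=(1.193, 0.148), k3=(1.193, 0.148), k4=(1.198, 0.149); state += dt/6·(k1+2k2+2k3+k4)
t=0.020: state=(0.684, 0.253)
t=0.040: state=(0.708, 0.256)
t=0.060: state=(0.732, 0.259)
continuing one RK4 step at a time; state shown every 25 steps (Δt=0.5):
t=0.500: state=(1.269, 0.339)
t=1.000: state=(1.683, 0.455)
t=1.500: state=(1.822, 0.580)
t=2.000: state=(1.830, 0.702)
t=2.500: state=(1.797, 0.817)
t=3.000: state=(1.753, 0.924)
t=3.500: state=(1.705, 1.023)
t=4.000: state=(1.656, 1.115)
t=4.500: state=(1.606, 1.199)
t=5.000: state=(1.556, 1.276)
t=5.500: state=(1.505, 1.346)
t=6.000: state=(1.453, 1.410)
t=6.500: state=(1.400, 1.467)
t=7.000: state=(1.345, 1.519)
t=7.400: state=(1.300, 1.556)
compare at T: v=1.300, w=1.556

largest component: w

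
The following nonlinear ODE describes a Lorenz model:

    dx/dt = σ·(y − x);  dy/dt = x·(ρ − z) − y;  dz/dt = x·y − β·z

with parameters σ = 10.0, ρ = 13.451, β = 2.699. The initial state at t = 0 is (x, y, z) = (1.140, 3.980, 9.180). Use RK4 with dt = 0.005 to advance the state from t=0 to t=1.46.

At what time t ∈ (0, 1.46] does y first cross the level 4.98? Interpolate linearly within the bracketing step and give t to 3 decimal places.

t = 0.120

t=0.000: state=(1.140, 3.980, 9.180)
step 1 (dt=0.005): k1=(28.400, 0.889, -20.240), k2=(27.712, 1.251, -19.818), k3=(27.738, 1.242, -19.826), k4=(27.075, 1.602, -19.412); state += dt/6·(k1+2k2+2k3+k4)
t=0.005: state=(1.279, 3.986, 9.081)
t=0.010: state=(1.411, 3.996, 8.986)
t=0.015: state=(1.537, 4.009, 8.895)
continuing one RK4 step at a time; state shown every 10 steps (Δt=0.05):
t=0.050: state=(2.292, 4.194, 8.358)
t=0.100: state=(3.141, 4.707, 7.873)
t=0.115: state=(3.374, 4.910, 7.791)
next step: t=0.120: state=(3.450, 4.982, 7.770) — y has crossed 4.98
linear interpolation between t=0.115 (4.90952) and t=0.120 (4.98154) → t≈0.120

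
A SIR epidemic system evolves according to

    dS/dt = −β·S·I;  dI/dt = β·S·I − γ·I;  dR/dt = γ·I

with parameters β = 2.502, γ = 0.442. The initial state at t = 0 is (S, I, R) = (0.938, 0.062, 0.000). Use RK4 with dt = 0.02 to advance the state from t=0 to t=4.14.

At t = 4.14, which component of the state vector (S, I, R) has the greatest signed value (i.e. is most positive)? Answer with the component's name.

largest component: R

t=0.000: state=(0.938, 0.062, 0.000)
step 1 (dt=0.02): k1=(-0.146, 0.118, 0.027), k2=(-0.148, 0.120, 0.028), k3=(-0.148, 0.120, 0.028), k4=(-0.151, 0.122, 0.028); state += dt/6·(k1+2k2+2k3+k4)
t=0.020: state=(0.935, 0.064, 0.001)
t=0.040: state=(0.932, 0.067, 0.001)
t=0.060: state=(0.929, 0.069, 0.002)
continuing one RK4 step at a time; state shown every 10 steps (Δt=0.2):
t=0.200: state=(0.903, 0.090, 0.007)
t=0.400: state=(0.856, 0.128, 0.016)
t=0.600: state=(0.793, 0.177, 0.030)
t=0.800: state=(0.715, 0.237, 0.048)
t=1.000: state=(0.625, 0.303, 0.072)
t=1.200: state=(0.528, 0.370, 0.101)
t=1.400: state=(0.432, 0.431, 0.137)
t=1.600: state=(0.344, 0.479, 0.177)
t=1.800: state=(0.268, 0.511, 0.221)
t=2.000: state=(0.207, 0.526, 0.267)
t=2.200: state=(0.159, 0.527, 0.314)
t=2.400: state=(0.122, 0.518, 0.360)
t=2.600: state=(0.095, 0.500, 0.405)
t=2.800: state=(0.074, 0.478, 0.448)
t=3.000: state=(0.059, 0.452, 0.489)
t=3.200: state=(0.047, 0.425, 0.528)
t=3.400: state=(0.038, 0.397, 0.564)
t=3.600: state=(0.032, 0.370, 0.598)
t=3.800: state=(0.027, 0.344, 0.630)
t=4.000: state=(0.022, 0.318, 0.659)
t=4.140: state=(0.020, 0.302, 0.678)
compare at T: S=0.020, I=0.302, R=0.678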